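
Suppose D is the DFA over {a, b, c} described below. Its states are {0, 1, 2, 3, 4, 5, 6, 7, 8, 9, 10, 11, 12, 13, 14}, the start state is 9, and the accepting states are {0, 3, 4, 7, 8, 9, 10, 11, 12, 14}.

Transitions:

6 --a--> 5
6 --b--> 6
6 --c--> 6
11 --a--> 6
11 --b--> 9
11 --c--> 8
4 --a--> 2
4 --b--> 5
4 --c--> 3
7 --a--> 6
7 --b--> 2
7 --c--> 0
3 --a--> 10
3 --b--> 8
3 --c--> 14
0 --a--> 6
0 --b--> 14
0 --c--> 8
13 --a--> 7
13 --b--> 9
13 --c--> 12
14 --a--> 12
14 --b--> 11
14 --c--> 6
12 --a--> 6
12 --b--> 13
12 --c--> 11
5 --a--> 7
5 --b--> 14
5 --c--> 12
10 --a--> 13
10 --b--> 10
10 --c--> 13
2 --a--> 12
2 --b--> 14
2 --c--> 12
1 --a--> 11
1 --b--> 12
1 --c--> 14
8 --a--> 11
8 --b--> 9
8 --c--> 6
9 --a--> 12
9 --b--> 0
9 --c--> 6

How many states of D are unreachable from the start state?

No path from 9 leads to 1, 3, 4, 10; the other 11 states are all reachable.

4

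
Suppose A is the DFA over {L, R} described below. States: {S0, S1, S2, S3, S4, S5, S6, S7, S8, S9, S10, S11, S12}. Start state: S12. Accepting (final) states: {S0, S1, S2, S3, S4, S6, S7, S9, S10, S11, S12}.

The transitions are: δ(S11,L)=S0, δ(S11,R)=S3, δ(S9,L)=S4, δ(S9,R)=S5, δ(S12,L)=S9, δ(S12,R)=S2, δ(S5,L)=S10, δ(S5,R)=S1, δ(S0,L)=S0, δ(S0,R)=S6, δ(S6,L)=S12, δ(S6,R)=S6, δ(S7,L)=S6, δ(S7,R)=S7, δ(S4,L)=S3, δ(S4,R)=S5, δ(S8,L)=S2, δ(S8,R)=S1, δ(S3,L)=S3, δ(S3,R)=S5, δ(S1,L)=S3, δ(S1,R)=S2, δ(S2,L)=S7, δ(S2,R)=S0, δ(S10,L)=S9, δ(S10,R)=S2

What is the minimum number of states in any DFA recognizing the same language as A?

7

States {S8,S11} cannot be reached from the start state, so discard them.
P0 = {S0,S1,S2,S3,S4,S6,S7,S9,S10,S12} | {S5}.
Split {S0,S1,S2,S3,S4,S6,S7,S9,S10,S12} by δ(·,R) → {S0,S1,S2,S6,S7,S10,S12} and {S3,S4,S9}.
On input L, block {S0,S1,S2,S6,S7,S10,S12} splits into {S0,S2,S6,S7} and {S1,S10,S12}.
Refine {S0,S2,S6,S7} on symbol L: members go to different blocks, giving {S0,S2,S7} and {S6}.
Split {S0,S2,S7} by δ(·,L) → {S0,S2} and {S7}.
Refine {S0,S2} on symbol L: members go to different blocks, giving {S0} and {S2}.
The partition is now stable with 7 blocks: {S0} | {S5} | {S3,S4,S9} | {S1,S10,S12} | {S6} | {S7} | {S2}.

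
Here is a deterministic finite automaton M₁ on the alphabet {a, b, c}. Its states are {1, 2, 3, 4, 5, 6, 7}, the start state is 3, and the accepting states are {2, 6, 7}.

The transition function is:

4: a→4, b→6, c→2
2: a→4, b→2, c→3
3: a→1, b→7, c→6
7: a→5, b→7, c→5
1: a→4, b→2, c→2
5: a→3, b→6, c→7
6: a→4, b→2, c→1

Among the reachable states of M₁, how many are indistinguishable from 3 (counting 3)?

Start with accepting vs non-accepting: {2,6,7} | {1,3,4,5}.
No further refinement is possible. Final partition (2 blocks): {2,6,7} | {1,3,4,5}.
The equivalence class containing 3 is {1,3,4,5}, of size 4.

4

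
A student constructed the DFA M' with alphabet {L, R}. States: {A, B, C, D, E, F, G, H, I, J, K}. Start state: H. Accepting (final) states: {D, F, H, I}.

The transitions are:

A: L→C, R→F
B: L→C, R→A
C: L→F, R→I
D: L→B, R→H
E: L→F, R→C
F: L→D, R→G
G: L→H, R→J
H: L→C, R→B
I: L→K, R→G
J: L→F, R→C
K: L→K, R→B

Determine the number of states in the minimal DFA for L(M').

10

States {E} cannot be reached from the start state, so discard them.
P0 = {D,F,H,I} | {A,B,C,G,J,K}.
Split {D,F,H,I} by δ(·,L) → {D,H,I} and {F}.
On input R, block {D,H,I} splits into {H,I} and {D}.
Refine {A,B,C,G,J,K} on symbol L: members go to different blocks, giving {A,B,K} and {C,J} and {G}.
Split {H,I} by δ(·,L) → {H} and {I}.
Split {A,B,K} by δ(·,L) → {A,B} and {K}.
Refine {A,B} on symbol R: members go to different blocks, giving {A} and {B}.
Refine {C,J} on symbol R: members go to different blocks, giving {C} and {J}.
Stable partition: {H} | {A} | {F} | {D} | {C} | {G} | {I} | {K} | {B} | {J} — 10 equivalence classes.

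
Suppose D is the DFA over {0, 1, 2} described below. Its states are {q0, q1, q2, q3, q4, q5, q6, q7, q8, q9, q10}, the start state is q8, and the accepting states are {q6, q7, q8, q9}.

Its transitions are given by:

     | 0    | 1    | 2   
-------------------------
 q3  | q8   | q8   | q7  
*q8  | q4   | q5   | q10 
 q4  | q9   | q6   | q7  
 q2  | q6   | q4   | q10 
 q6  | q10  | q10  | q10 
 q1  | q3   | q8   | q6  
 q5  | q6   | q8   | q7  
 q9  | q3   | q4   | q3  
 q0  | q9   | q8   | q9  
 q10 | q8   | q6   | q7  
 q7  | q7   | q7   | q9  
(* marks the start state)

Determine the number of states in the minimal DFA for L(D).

3

States {q0,q1,q2} cannot be reached from the start state, so discard them.
Initial partition by acceptance: {q6,q7,q8,q9} | {q3,q4,q5,q10}.
On input 0, block {q6,q7,q8,q9} splits into {q6,q8,q9} and {q7}.
The partition is now stable with 3 blocks: {q6,q8,q9} | {q3,q4,q5,q10} | {q7}.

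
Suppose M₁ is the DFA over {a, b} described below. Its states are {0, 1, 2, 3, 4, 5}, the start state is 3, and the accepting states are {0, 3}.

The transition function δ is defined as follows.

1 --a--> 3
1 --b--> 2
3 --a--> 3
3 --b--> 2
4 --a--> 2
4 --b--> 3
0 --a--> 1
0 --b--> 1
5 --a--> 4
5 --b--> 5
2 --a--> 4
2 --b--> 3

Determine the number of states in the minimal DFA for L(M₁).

2

States {0,1,5} cannot be reached from the start state, so discard them.
P0 = {3} | {2,4}.
No further refinement is possible. Final partition (2 blocks): {3} | {2,4}.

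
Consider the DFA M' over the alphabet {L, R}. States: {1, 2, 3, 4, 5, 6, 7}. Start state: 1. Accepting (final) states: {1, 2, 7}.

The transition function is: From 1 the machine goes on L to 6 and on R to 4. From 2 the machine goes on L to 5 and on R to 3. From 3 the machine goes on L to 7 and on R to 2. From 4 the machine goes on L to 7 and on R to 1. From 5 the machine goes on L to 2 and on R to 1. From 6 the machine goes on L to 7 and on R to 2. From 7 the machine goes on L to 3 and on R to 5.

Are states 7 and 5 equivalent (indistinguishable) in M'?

Every state is reachable, so we keep all 7.
Start with accepting vs non-accepting: {1,2,7} | {3,4,5,6}.
The partition is now stable with 2 blocks: {1,2,7} | {3,4,5,6}.
7 and 5 end up in different blocks, so they are distinguishable. For instance, the string 'ε' is accepted from only 7.

No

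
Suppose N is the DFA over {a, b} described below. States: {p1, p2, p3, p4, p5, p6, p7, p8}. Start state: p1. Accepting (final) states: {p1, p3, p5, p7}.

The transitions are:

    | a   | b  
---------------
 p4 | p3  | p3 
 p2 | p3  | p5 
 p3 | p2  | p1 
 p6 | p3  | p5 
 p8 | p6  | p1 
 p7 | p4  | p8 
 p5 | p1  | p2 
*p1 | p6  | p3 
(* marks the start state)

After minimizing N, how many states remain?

3

First remove the unreachable states {p4,p7,p8}; 5 states remain.
Initial partition by acceptance: {p1,p3,p5} | {p2,p6}.
Refine {p1,p3,p5} on symbol a: members go to different blocks, giving {p1,p3} and {p5}.
Stable partition: {p1,p3} | {p2,p6} | {p5} — 3 equivalence classes.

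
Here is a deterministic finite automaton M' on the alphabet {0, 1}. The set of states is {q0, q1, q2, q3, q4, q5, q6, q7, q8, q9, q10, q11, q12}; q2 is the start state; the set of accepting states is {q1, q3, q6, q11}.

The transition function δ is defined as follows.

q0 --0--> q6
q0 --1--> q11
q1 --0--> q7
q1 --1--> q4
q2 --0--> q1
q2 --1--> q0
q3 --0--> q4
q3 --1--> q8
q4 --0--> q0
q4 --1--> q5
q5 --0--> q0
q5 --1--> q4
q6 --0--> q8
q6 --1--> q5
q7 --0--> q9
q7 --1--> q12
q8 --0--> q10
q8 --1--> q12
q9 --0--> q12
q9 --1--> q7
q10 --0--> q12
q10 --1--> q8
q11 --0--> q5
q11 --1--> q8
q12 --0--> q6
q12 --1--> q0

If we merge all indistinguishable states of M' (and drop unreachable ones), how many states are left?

7

First remove the unreachable states {q3}; 12 states remain.
Initial partition by acceptance: {q1,q6,q11} | {q0,q2,q4,q5,q7,q8,q9,q10,q12}.
Split {q0,q2,q4,q5,q7,q8,q9,q10,q12} by δ(·,0) → {q4,q5,q7,q8,q9,q10} and {q0,q2,q12}.
Refine {q4,q5,q7,q8,q9,q10} on symbol 0: members go to different blocks, giving {q4,q5,q9,q10} and {q7,q8}.
On input 0, block {q1,q6,q11} splits into {q1,q6} and {q11}.
Split {q4,q5,q9,q10} by δ(·,1) → {q4,q5} and {q9,q10}.
Split {q0,q2,q12} by δ(·,1) → {q2,q12} and {q0}.
Stable partition: {q1,q6} | {q4,q5} | {q2,q12} | {q7,q8} | {q11} | {q9,q10} | {q0} — 7 equivalence classes.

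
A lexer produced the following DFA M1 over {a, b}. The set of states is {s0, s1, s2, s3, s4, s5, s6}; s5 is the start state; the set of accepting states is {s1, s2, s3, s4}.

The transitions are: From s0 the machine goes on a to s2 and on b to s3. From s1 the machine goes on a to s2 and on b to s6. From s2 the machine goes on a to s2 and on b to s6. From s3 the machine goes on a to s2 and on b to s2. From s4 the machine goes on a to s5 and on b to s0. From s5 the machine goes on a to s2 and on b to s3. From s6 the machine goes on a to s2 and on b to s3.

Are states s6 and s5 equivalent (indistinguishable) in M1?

Yes

Reachable states from the start: {s2,s3,s5,s6}. Unreachable: {s0,s1,s4} — drop them.
P0 = {s2,s3} | {s5,s6}.
On input b, block {s2,s3} splits into {s2} and {s3}.
Stable partition: {s2} | {s5,s6} | {s3} — 3 equivalence classes.
s6 and s5 lie in the same block of the stable partition, so they are equivalent — no string distinguishes them.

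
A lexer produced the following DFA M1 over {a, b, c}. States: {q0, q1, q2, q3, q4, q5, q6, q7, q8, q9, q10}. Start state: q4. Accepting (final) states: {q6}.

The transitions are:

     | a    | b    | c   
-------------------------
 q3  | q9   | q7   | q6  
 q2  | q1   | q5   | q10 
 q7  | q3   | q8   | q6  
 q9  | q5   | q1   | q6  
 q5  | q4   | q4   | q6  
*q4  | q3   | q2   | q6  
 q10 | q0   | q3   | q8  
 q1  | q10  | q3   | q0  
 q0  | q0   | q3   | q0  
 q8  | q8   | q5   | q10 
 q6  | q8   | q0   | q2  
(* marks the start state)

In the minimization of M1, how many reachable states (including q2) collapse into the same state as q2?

5

Start with accepting vs non-accepting: {q6} | {q0,q1,q2,q3,q4,q5,q7,q8,q9,q10}.
Split {q0,q1,q2,q3,q4,q5,q7,q8,q9,q10} by δ(·,c) → {q0,q1,q2,q8,q10} and {q3,q4,q5,q7,q9}.
Refine {q3,q4,q5,q7,q9} on symbol b: members go to different blocks, giving {q4,q7,q9} and {q3,q5}.
Stable partition: {q6} | {q0,q1,q2,q8,q10} | {q4,q7,q9} | {q3,q5} — 4 equivalence classes.
State q2 belongs to the block {q0,q1,q2,q8,q10}, which has 5 states.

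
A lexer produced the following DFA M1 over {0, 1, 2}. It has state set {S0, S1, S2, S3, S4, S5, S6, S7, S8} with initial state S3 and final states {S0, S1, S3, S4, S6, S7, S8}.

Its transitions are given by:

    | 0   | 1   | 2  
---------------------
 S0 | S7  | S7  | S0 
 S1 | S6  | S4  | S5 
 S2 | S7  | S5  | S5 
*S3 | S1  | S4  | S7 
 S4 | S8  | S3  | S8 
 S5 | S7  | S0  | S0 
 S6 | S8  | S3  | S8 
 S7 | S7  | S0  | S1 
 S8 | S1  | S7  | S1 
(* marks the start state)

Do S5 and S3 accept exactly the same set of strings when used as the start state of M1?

No

Reachable states from the start: {S0,S1,S3,S4,S5,S6,S7,S8}. Unreachable: {S2} — drop them.
Initial partition by acceptance: {S0,S1,S3,S4,S6,S7,S8} | {S5}.
Split {S0,S1,S3,S4,S6,S7,S8} by δ(·,2) → {S0,S3,S4,S6,S7,S8} and {S1}.
On input 0, block {S0,S3,S4,S6,S7,S8} splits into {S0,S4,S6,S7} and {S3,S8}.
Refine {S0,S4,S6,S7} on symbol 0: members go to different blocks, giving {S0,S7} and {S4,S6}.
Split {S0,S7} by δ(·,2) → {S0} and {S7}.
Refine {S3,S8} on symbol 1: members go to different blocks, giving {S3} and {S8}.
No further refinement is possible. Final partition (7 blocks): {S0} | {S5} | {S1} | {S3} | {S4,S6} | {S7} | {S8}.
S5 and S3 end up in different blocks, so they are distinguishable. For instance, the string 'ε' is accepted from only S3.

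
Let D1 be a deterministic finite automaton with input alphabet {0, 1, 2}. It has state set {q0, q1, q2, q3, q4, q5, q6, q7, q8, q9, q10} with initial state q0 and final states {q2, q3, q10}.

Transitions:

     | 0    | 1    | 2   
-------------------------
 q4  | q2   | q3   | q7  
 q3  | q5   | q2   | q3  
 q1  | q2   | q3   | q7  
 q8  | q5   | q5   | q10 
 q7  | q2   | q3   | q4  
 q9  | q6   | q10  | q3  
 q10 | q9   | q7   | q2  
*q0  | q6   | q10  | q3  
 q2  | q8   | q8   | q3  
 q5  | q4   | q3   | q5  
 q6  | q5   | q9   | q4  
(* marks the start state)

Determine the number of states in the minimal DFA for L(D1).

Reachable states from the start: {q0,q2,q3,q4,q5,q6,q7,q8,q9,q10}. Unreachable: {q1} — drop them.
Start with accepting vs non-accepting: {q2,q3,q10} | {q0,q4,q5,q6,q7,q8,q9}.
Split {q2,q3,q10} by δ(·,1) → {q2,q10} and {q3}.
Split {q2,q10} by δ(·,2) → {q2} and {q10}.
Refine {q0,q4,q5,q6,q7,q8,q9} on symbol 0: members go to different blocks, giving {q0,q5,q6,q8,q9} and {q4,q7}.
Refine {q0,q5,q6,q8,q9} on symbol 0: members go to different blocks, giving {q0,q6,q8,q9} and {q5}.
On input 0, block {q0,q6,q8,q9} splits into {q0,q9} and {q6,q8}.
On input 1, block {q6,q8} splits into {q6} and {q8}.
No further refinement is possible. Final partition (8 blocks): {q2} | {q0,q9} | {q3} | {q10} | {q4,q7} | {q5} | {q6} | {q8}.

8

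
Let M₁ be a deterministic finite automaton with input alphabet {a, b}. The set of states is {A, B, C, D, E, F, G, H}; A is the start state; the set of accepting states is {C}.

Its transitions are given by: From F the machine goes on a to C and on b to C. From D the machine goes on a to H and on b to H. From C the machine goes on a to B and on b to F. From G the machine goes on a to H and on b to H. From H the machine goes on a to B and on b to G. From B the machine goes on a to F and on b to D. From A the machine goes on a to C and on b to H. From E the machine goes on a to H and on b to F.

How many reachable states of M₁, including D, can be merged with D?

2

First remove the unreachable states {E}; 7 states remain.
Start with accepting vs non-accepting: {C} | {A,B,D,F,G,H}.
Split {A,B,D,F,G,H} by δ(·,a) → {B,D,G,H} and {A,F}.
Split {B,D,G,H} by δ(·,a) → {D,G,H} and {B}.
On input a, block {D,G,H} splits into {D,G} and {H}.
Split {A,F} by δ(·,b) → {A} and {F}.
The partition is now stable with 6 blocks: {C} | {D,G} | {A} | {B} | {H} | {F}.
State D belongs to the block {D,G}, which has 2 states.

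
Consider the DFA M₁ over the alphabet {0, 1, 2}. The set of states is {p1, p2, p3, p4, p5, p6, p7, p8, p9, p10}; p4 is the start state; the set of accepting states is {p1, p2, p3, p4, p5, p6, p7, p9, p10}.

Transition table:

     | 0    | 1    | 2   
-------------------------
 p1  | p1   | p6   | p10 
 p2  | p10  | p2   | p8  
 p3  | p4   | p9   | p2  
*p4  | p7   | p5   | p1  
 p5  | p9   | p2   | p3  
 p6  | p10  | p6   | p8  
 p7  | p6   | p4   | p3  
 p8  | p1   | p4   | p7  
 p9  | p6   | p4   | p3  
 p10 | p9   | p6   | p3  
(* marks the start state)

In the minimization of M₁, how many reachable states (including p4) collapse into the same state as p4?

All states are reachable from the start state.
P0 = {p1,p2,p3,p4,p5,p6,p7,p9,p10} | {p8}.
Refine {p1,p2,p3,p4,p5,p6,p7,p9,p10} on symbol 2: members go to different blocks, giving {p1,p3,p4,p5,p7,p9,p10} and {p2,p6}.
On input 0, block {p1,p3,p4,p5,p7,p9,p10} splits into {p1,p3,p4,p5,p10} and {p7,p9}.
On input 0, block {p1,p3,p4,p5,p10} splits into {p4,p5,p10} and {p1,p3}.
On input 1, block {p4,p5,p10} splits into {p5,p10} and {p4}.
Refine {p1,p3} on symbol 0: members go to different blocks, giving {p1} and {p3}.
Stable partition: {p5,p10} | {p8} | {p2,p6} | {p7,p9} | {p1} | {p4} | {p3} — 7 equivalence classes.
State p4 belongs to the block {p4}, which has 1 states.

1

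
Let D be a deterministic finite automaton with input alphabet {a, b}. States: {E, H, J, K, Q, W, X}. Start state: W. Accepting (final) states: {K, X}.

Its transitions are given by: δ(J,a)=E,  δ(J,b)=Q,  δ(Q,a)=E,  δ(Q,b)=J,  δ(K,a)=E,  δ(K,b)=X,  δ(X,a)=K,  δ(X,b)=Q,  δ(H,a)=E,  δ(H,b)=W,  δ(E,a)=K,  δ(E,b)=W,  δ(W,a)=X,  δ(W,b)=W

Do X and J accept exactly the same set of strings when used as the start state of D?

No

First remove the unreachable states {H}; 6 states remain.
Initial partition by acceptance: {K,X} | {E,J,Q,W}.
On input a, block {K,X} splits into {X} and {K}.
Refine {E,J,Q,W} on symbol a: members go to different blocks, giving {J,Q} and {E} and {W}.
The partition is now stable with 5 blocks: {X} | {J,Q} | {K} | {E} | {W}.
X and J end up in different blocks, so they are distinguishable. For instance, the string 'ε' is accepted from only X.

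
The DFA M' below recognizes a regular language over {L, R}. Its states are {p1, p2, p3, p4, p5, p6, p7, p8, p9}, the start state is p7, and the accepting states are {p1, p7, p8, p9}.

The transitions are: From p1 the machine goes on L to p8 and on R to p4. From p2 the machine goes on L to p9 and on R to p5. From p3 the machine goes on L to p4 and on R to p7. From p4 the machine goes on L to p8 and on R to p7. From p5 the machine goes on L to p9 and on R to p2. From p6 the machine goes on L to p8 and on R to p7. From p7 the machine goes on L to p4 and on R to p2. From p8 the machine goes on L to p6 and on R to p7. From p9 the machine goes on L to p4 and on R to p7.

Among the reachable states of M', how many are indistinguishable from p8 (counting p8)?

First remove the unreachable states {p1,p3}; 7 states remain.
Start with accepting vs non-accepting: {p7,p8,p9} | {p2,p4,p5,p6}.
On input R, block {p7,p8,p9} splits into {p8,p9} and {p7}.
On input R, block {p2,p4,p5,p6} splits into {p2,p5} and {p4,p6}.
No further refinement is possible. Final partition (4 blocks): {p8,p9} | {p2,p5} | {p7} | {p4,p6}.
The equivalence class containing p8 is {p8,p9}, of size 2.

2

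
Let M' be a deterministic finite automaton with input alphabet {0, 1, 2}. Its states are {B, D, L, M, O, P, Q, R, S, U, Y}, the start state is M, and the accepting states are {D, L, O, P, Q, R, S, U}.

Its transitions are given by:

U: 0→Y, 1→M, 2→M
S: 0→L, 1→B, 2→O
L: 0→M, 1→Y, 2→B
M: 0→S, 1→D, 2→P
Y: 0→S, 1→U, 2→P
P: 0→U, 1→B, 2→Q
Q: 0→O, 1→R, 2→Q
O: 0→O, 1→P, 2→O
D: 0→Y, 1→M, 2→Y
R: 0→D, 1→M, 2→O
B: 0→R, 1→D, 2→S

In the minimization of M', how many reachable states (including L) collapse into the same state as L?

Start with accepting vs non-accepting: {D,L,O,P,Q,R,S,U} | {B,M,Y}.
Refine {D,L,O,P,Q,R,S,U} on symbol 0: members go to different blocks, giving {O,P,Q,R,S} and {D,L,U}.
Split {O,P,Q,R,S} by δ(·,0) → {P,R,S} and {O,Q}.
Stable partition: {P,R,S} | {B,M,Y} | {D,L,U} | {O,Q} — 4 equivalence classes.
The equivalence class containing L is {D,L,U}, of size 3.

3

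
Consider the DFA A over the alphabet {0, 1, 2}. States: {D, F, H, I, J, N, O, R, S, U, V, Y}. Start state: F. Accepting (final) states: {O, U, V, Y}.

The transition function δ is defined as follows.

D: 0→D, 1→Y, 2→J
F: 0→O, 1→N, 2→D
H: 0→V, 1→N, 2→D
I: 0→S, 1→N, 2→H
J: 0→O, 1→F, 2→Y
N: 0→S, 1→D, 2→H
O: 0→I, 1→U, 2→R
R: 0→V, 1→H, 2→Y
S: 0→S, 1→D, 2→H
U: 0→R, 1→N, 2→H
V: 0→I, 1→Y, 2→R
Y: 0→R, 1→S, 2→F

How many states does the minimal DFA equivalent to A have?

Every state is reachable, so we keep all 12.
Initial partition by acceptance: {O,U,V,Y} | {D,F,H,I,J,N,R,S}.
Split {O,U,V,Y} by δ(·,1) → {O,V} and {U,Y}.
Refine {D,F,H,I,J,N,R,S} on symbol 0: members go to different blocks, giving {F,H,J,R} and {D,I,N,S}.
Split {F,H,J,R} by δ(·,1) → {J,R} and {F,H}.
On input 1, block {D,I,N,S} splits into {I,N,S} and {D}.
Split {I,N,S} by δ(·,1) → {N,S} and {I}.
Stable partition: {O,V} | {J,R} | {U,Y} | {N,S} | {F,H} | {D} | {I} — 7 equivalence classes.

7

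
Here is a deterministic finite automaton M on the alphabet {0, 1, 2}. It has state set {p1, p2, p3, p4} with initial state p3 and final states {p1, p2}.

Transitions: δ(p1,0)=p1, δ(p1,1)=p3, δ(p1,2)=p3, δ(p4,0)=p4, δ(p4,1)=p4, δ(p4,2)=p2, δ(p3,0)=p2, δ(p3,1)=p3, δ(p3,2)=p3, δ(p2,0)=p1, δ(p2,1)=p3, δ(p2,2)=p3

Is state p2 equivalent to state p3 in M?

First remove the unreachable states {p4}; 3 states remain.
P0 = {p1,p2} | {p3}.
No further refinement is possible. Final partition (2 blocks): {p1,p2} | {p3}.
p2 and p3 end up in different blocks, so they are distinguishable. For instance, the string 'ε' is accepted from only p2.

No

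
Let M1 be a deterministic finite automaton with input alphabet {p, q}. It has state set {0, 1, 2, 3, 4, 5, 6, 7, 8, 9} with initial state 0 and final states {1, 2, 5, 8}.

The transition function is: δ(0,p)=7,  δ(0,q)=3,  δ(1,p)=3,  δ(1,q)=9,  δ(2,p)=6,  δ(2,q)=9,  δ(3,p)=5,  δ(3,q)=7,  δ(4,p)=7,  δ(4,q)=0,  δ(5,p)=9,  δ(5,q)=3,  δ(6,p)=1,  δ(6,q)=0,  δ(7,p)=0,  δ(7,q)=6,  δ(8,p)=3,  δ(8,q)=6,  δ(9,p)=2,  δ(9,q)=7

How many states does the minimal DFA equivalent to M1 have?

3

Reachable states from the start: {0,1,2,3,5,6,7,9}. Unreachable: {4,8} — drop them.
P0 = {1,2,5} | {0,3,6,7,9}.
Split {0,3,6,7,9} by δ(·,p) → {3,6,9} and {0,7}.
No further refinement is possible. Final partition (3 blocks): {1,2,5} | {3,6,9} | {0,7}.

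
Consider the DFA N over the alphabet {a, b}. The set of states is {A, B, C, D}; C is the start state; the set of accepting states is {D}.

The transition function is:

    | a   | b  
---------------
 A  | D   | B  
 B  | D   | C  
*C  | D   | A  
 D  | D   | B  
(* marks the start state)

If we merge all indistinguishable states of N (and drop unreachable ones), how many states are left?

Every state is reachable, so we keep all 4.
Initial partition by acceptance: {D} | {A,B,C}.
The partition is now stable with 2 blocks: {D} | {A,B,C}.

2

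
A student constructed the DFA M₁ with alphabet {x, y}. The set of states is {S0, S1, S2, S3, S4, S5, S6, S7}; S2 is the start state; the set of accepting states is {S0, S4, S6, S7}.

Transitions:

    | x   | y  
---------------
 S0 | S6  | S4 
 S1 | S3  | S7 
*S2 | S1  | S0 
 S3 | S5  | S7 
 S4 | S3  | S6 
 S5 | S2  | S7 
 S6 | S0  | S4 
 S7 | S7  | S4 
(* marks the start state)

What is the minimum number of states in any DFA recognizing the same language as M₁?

3

All states are reachable from the start state.
Initial partition by acceptance: {S0,S4,S6,S7} | {S1,S2,S3,S5}.
On input x, block {S0,S4,S6,S7} splits into {S0,S6,S7} and {S4}.
No further refinement is possible. Final partition (3 blocks): {S0,S6,S7} | {S1,S2,S3,S5} | {S4}.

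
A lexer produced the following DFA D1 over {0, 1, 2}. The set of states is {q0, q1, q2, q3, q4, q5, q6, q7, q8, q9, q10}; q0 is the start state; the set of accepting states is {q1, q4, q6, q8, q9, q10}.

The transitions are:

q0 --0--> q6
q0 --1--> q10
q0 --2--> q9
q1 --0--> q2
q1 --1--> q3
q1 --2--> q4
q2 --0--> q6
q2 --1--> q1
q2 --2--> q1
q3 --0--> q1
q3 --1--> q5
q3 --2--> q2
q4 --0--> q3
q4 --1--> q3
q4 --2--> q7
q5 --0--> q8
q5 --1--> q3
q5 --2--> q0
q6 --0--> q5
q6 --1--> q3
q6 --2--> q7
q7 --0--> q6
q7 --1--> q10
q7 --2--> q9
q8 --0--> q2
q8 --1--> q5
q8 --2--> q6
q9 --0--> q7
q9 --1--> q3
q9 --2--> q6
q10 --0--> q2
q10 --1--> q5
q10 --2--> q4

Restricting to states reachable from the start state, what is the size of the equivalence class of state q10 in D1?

Initial partition by acceptance: {q1,q4,q6,q8,q9,q10} | {q0,q2,q3,q5,q7}.
On input 2, block {q1,q4,q6,q8,q9,q10} splits into {q1,q8,q9,q10} and {q4,q6}.
On input 0, block {q0,q2,q3,q5,q7} splits into {q0,q2,q7} and {q3,q5}.
Stable partition: {q1,q8,q9,q10} | {q0,q2,q7} | {q4,q6} | {q3,q5} — 4 equivalence classes.
State q10 belongs to the block {q1,q8,q9,q10}, which has 4 states.

4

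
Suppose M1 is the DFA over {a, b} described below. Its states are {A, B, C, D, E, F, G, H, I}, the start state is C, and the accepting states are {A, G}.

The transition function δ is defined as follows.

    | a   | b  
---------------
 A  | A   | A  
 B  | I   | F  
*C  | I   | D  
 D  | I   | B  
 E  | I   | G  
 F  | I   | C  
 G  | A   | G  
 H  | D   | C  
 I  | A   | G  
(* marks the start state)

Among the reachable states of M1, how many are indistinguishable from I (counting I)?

1

First remove the unreachable states {E,H}; 7 states remain.
Start with accepting vs non-accepting: {A,G} | {B,C,D,F,I}.
Refine {B,C,D,F,I} on symbol a: members go to different blocks, giving {B,C,D,F} and {I}.
The partition is now stable with 3 blocks: {A,G} | {B,C,D,F} | {I}.
State I belongs to the block {I}, which has 1 states.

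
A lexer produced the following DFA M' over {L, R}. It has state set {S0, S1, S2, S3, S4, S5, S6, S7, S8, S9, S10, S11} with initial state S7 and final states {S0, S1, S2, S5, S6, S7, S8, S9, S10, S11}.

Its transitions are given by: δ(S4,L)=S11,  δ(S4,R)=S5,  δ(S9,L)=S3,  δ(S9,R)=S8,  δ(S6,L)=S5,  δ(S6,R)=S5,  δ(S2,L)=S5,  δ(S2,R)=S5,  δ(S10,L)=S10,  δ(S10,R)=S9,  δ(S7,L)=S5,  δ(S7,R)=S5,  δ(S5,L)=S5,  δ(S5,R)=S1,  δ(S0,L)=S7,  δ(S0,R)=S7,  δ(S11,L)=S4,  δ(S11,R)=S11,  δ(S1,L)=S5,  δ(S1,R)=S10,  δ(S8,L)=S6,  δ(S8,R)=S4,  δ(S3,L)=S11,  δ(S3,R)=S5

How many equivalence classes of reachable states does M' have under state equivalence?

8

Reachable states from the start: {S1,S3,S4,S5,S6,S7,S8,S9,S10,S11}. Unreachable: {S0,S2} — drop them.
Start with accepting vs non-accepting: {S1,S5,S6,S7,S8,S9,S10,S11} | {S3,S4}.
On input L, block {S1,S5,S6,S7,S8,S9,S10,S11} splits into {S1,S5,S6,S7,S8,S10} and {S9,S11}.
Refine {S1,S5,S6,S7,S8,S10} on symbol R: members go to different blocks, giving {S1,S5,S6,S7} and {S8} and {S10}.
Refine {S1,S5,S6,S7} on symbol R: members go to different blocks, giving {S5,S6,S7} and {S1}.
Split {S5,S6,S7} by δ(·,R) → {S6,S7} and {S5}.
On input R, block {S9,S11} splits into {S9} and {S11}.
No further refinement is possible. Final partition (8 blocks): {S6,S7} | {S3,S4} | {S9} | {S8} | {S10} | {S1} | {S5} | {S11}.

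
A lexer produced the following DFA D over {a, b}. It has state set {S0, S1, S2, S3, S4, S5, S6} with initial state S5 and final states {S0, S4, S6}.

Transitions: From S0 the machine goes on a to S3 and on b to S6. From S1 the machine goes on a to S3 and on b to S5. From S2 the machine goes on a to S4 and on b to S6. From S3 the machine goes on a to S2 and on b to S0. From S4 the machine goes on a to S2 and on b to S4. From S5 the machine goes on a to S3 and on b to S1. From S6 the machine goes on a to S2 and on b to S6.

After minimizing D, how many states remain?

5

P0 = {S0,S4,S6} | {S1,S2,S3,S5}.
On input a, block {S1,S2,S3,S5} splits into {S1,S3,S5} and {S2}.
Refine {S0,S4,S6} on symbol a: members go to different blocks, giving {S4,S6} and {S0}.
Split {S1,S3,S5} by δ(·,a) → {S1,S5} and {S3}.
No further refinement is possible. Final partition (5 blocks): {S4,S6} | {S1,S5} | {S2} | {S0} | {S3}.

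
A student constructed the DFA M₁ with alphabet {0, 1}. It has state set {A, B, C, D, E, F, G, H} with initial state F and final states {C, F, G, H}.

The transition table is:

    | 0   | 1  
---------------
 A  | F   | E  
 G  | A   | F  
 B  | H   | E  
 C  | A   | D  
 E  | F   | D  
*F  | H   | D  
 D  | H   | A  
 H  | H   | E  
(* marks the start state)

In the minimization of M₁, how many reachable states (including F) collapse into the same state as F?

2

First remove the unreachable states {B,C,G}; 5 states remain.
Initial partition by acceptance: {F,H} | {A,D,E}.
Stable partition: {F,H} | {A,D,E} — 2 equivalence classes.
The equivalence class containing F is {F,H}, of size 2.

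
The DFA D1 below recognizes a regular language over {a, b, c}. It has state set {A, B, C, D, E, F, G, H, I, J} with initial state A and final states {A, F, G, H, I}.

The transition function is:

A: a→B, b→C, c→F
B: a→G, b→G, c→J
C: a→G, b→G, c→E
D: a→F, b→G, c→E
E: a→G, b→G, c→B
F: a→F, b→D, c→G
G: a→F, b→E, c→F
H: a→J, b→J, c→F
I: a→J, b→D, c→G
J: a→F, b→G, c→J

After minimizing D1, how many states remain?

3

States {H,I} cannot be reached from the start state, so discard them.
Start with accepting vs non-accepting: {A,F,G} | {B,C,D,E,J}.
Split {A,F,G} by δ(·,a) → {F,G} and {A}.
The partition is now stable with 3 blocks: {F,G} | {B,C,D,E,J} | {A}.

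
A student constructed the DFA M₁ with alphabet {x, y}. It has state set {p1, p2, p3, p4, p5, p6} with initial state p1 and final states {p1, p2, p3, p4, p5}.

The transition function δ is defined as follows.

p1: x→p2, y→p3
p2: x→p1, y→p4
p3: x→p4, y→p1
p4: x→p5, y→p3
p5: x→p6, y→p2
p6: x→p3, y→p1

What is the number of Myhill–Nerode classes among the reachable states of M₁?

Every state is reachable, so we keep all 6.
Start with accepting vs non-accepting: {p1,p2,p3,p4,p5} | {p6}.
On input x, block {p1,p2,p3,p4,p5} splits into {p1,p2,p3,p4} and {p5}.
Refine {p1,p2,p3,p4} on symbol x: members go to different blocks, giving {p1,p2,p3} and {p4}.
Split {p1,p2,p3} by δ(·,x) → {p1,p2} and {p3}.
On input y, block {p1,p2} splits into {p1} and {p2}.
Stable partition: {p1} | {p6} | {p5} | {p4} | {p3} | {p2} — 6 equivalence classes.

6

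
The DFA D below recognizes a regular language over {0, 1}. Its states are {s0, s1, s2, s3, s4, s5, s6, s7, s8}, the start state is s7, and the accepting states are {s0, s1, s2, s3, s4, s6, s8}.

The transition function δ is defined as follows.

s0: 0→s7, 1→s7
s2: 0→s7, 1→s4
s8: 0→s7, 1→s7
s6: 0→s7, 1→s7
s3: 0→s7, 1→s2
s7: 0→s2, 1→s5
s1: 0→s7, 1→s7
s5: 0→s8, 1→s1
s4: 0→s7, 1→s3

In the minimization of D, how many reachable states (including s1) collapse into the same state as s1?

2

States {s0,s6} cannot be reached from the start state, so discard them.
Initial partition by acceptance: {s1,s2,s3,s4,s8} | {s5,s7}.
Refine {s1,s2,s3,s4,s8} on symbol 1: members go to different blocks, giving {s2,s3,s4} and {s1,s8}.
On input 0, block {s5,s7} splits into {s5} and {s7}.
No further refinement is possible. Final partition (4 blocks): {s2,s3,s4} | {s5} | {s1,s8} | {s7}.
State s1 belongs to the block {s1,s8}, which has 2 states.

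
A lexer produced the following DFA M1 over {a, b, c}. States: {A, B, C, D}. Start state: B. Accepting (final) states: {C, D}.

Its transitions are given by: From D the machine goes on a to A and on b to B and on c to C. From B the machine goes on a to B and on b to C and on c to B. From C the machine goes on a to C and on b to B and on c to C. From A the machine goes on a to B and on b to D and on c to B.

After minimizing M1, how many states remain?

2

States {A,D} cannot be reached from the start state, so discard them.
Start with accepting vs non-accepting: {C} | {B}.
Stable partition: {C} | {B} — 2 equivalence classes.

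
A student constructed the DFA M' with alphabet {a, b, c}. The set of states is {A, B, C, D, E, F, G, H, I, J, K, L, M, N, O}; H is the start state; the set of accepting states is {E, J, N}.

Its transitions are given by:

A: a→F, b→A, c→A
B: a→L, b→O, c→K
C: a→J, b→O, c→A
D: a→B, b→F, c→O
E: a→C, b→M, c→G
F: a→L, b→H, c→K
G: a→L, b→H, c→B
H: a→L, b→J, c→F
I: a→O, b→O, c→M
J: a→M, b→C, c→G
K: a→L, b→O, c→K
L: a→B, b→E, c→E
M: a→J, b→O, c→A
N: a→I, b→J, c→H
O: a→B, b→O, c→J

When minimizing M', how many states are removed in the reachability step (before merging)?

BFS from H reaches {A, B, C, E, F, G, H, J, K, L, M, O}; the 3 state(s) D, I, N are never visited.

3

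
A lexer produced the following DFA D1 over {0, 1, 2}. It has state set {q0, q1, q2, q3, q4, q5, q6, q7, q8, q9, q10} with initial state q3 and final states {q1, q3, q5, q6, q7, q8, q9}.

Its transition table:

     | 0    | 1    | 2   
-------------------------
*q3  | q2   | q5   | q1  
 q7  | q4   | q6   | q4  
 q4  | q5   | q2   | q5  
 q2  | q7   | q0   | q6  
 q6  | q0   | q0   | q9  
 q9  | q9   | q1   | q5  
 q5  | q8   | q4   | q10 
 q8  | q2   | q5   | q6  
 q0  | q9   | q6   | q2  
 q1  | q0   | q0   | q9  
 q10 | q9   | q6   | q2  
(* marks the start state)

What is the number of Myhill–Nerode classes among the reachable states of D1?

8

All states are reachable from the start state.
P0 = {q1,q3,q5,q6,q7,q8,q9} | {q0,q2,q4,q10}.
Split {q1,q3,q5,q6,q7,q8,q9} by δ(·,0) → {q1,q3,q6,q7,q8} and {q5,q9}.
On input 1, block {q1,q3,q6,q7,q8} splits into {q1,q6} and {q3,q8} and {q7}.
Split {q0,q2,q4,q10} by δ(·,0) → {q0,q4,q10} and {q2}.
Refine {q0,q4,q10} on symbol 1: members go to different blocks, giving {q0,q10} and {q4}.
Split {q5,q9} by δ(·,0) → {q5} and {q9}.
Stable partition: {q1,q6} | {q0,q10} | {q5} | {q3,q8} | {q7} | {q2} | {q4} | {q9} — 8 equivalence classes.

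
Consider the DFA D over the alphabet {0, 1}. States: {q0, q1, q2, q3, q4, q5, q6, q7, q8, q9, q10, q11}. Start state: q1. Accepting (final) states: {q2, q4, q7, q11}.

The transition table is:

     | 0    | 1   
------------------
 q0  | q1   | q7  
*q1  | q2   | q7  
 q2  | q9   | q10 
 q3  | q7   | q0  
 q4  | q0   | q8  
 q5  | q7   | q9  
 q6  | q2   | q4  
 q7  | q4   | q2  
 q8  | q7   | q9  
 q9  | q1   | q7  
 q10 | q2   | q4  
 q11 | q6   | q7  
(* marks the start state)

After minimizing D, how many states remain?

7

States {q3,q5,q6,q11} cannot be reached from the start state, so discard them.
Start with accepting vs non-accepting: {q2,q4,q7} | {q0,q1,q8,q9,q10}.
Split {q2,q4,q7} by δ(·,0) → {q2,q4} and {q7}.
Split {q0,q1,q8,q9,q10} by δ(·,0) → {q0,q9} and {q1,q10} and {q8}.
Split {q2,q4} by δ(·,1) → {q2} and {q4}.
Refine {q1,q10} on symbol 1: members go to different blocks, giving {q1} and {q10}.
No further refinement is possible. Final partition (7 blocks): {q2} | {q0,q9} | {q7} | {q1} | {q8} | {q4} | {q10}.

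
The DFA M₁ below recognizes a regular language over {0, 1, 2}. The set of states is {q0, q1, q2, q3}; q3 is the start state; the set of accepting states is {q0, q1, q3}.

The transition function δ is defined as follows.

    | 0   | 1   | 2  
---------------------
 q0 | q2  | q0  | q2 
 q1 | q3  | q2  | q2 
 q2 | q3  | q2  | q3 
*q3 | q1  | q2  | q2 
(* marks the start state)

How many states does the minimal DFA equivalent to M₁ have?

First remove the unreachable states {q0}; 3 states remain.
Initial partition by acceptance: {q1,q3} | {q2}.
No further refinement is possible. Final partition (2 blocks): {q1,q3} | {q2}.

2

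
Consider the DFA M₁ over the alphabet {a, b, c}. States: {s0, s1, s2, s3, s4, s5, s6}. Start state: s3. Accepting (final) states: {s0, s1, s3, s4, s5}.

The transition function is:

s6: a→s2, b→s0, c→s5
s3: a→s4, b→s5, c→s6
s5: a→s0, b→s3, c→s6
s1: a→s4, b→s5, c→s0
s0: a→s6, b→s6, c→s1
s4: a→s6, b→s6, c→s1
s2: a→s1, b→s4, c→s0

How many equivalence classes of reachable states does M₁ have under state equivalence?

All states are reachable from the start state.
P0 = {s0,s1,s3,s4,s5} | {s2,s6}.
On input a, block {s0,s1,s3,s4,s5} splits into {s1,s3,s5} and {s0,s4}.
Refine {s1,s3,s5} on symbol c: members go to different blocks, giving {s3,s5} and {s1}.
Split {s2,s6} by δ(·,a) → {s2} and {s6}.
Stable partition: {s3,s5} | {s2} | {s0,s4} | {s1} | {s6} — 5 equivalence classes.

5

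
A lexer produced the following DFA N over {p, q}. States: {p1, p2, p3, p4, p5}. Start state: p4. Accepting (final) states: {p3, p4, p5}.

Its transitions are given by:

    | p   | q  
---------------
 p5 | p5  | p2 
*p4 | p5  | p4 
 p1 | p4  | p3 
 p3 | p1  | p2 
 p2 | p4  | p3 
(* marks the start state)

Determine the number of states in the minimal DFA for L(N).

All states are reachable from the start state.
Initial partition by acceptance: {p3,p4,p5} | {p1,p2}.
Split {p3,p4,p5} by δ(·,p) → {p4,p5} and {p3}.
On input q, block {p4,p5} splits into {p4} and {p5}.
The partition is now stable with 4 blocks: {p4} | {p1,p2} | {p3} | {p5}.

4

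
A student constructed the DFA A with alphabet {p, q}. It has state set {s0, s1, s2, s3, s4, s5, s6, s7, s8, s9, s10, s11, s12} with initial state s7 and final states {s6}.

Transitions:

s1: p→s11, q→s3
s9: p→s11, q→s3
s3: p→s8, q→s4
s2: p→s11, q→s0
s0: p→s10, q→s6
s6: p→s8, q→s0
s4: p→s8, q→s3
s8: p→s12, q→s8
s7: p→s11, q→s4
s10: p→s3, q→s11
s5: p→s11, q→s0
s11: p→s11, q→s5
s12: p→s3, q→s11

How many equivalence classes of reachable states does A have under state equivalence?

States {s1,s2,s9} cannot be reached from the start state, so discard them.
P0 = {s6} | {s0,s3,s4,s5,s7,s8,s10,s11,s12}.
On input q, block {s0,s3,s4,s5,s7,s8,s10,s11,s12} splits into {s3,s4,s5,s7,s8,s10,s11,s12} and {s0}.
Split {s3,s4,s5,s7,s8,s10,s11,s12} by δ(·,q) → {s3,s4,s7,s8,s10,s11,s12} and {s5}.
On input q, block {s3,s4,s7,s8,s10,s11,s12} splits into {s3,s4,s7,s8,s10,s12} and {s11}.
Refine {s3,s4,s7,s8,s10,s12} on symbol p: members go to different blocks, giving {s3,s4,s8,s10,s12} and {s7}.
Refine {s3,s4,s8,s10,s12} on symbol q: members go to different blocks, giving {s3,s4,s8} and {s10,s12}.
Refine {s3,s4,s8} on symbol p: members go to different blocks, giving {s3,s4} and {s8}.
No further refinement is possible. Final partition (8 blocks): {s6} | {s3,s4} | {s0} | {s5} | {s11} | {s7} | {s10,s12} | {s8}.

8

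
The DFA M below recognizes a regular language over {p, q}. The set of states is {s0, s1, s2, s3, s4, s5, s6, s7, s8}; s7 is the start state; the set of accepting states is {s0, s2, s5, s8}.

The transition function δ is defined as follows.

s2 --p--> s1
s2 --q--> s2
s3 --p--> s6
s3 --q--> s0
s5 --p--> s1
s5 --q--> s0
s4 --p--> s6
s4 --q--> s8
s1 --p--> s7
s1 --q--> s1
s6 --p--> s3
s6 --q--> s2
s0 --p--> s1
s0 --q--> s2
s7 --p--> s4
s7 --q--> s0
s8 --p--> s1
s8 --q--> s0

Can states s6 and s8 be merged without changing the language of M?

No

First remove the unreachable states {s5}; 8 states remain.
Initial partition by acceptance: {s0,s2,s8} | {s1,s3,s4,s6,s7}.
On input q, block {s1,s3,s4,s6,s7} splits into {s3,s4,s6,s7} and {s1}.
No further refinement is possible. Final partition (3 blocks): {s0,s2,s8} | {s3,s4,s6,s7} | {s1}.
s6 and s8 end up in different blocks, so they are distinguishable. For instance, the string 'ε' is accepted from only s8.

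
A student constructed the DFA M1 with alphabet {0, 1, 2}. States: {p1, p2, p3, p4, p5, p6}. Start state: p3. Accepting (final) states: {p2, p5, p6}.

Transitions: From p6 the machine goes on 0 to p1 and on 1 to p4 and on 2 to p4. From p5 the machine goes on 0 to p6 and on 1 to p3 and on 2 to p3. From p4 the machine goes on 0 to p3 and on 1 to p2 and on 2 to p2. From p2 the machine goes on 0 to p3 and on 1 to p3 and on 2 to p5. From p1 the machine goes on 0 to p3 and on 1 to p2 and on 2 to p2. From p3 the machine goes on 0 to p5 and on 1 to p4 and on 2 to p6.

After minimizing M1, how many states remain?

All states are reachable from the start state.
Start with accepting vs non-accepting: {p2,p5,p6} | {p1,p3,p4}.
Split {p2,p5,p6} by δ(·,0) → {p2,p6} and {p5}.
Refine {p2,p6} on symbol 2: members go to different blocks, giving {p2} and {p6}.
Split {p1,p3,p4} by δ(·,0) → {p1,p4} and {p3}.
The partition is now stable with 5 blocks: {p2} | {p1,p4} | {p5} | {p6} | {p3}.

5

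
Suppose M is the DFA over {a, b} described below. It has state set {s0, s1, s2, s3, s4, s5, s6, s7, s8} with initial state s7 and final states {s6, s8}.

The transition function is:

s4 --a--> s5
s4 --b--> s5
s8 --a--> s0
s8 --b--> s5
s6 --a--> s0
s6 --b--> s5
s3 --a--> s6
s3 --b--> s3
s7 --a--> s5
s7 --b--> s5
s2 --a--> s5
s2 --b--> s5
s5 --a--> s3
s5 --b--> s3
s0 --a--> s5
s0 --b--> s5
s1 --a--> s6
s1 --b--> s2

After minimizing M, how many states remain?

4

States {s1,s2,s4,s8} cannot be reached from the start state, so discard them.
Start with accepting vs non-accepting: {s6} | {s0,s3,s5,s7}.
On input a, block {s0,s3,s5,s7} splits into {s0,s5,s7} and {s3}.
On input a, block {s0,s5,s7} splits into {s0,s7} and {s5}.
The partition is now stable with 4 blocks: {s6} | {s0,s7} | {s3} | {s5}.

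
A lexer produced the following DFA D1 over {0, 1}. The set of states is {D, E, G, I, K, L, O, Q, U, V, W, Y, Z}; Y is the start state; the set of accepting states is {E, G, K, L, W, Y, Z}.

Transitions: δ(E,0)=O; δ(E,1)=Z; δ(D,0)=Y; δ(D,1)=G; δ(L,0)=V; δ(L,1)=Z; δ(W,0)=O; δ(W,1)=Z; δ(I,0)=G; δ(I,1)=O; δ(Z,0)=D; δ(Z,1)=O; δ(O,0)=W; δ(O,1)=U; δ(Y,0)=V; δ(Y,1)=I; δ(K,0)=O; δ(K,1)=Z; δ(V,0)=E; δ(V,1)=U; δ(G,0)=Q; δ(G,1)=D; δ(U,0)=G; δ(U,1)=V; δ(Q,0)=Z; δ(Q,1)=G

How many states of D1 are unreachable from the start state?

Starting at Y and following transitions, the reachable set is {D, E, G, I, O, Q, U, V, W, Y, Z}. That leaves K, L unreachable — 2 in total.

2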